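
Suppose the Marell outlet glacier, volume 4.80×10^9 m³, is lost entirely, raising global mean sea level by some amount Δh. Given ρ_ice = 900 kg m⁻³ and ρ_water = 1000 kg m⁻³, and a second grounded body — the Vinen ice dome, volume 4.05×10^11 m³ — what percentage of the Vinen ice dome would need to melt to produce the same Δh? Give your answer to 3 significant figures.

Equal sea-level rise means equal mass of meltwater, i.e. equal mass of ice lost.
Ice mass of Marell: 4.320×10^12 kg; ice mass of Vinen: 3.645×10^14 kg.
Fraction required = 4.320×10^12 / 3.645×10^14 = 0.0119 → 1.19 %.

≈ 1.19 %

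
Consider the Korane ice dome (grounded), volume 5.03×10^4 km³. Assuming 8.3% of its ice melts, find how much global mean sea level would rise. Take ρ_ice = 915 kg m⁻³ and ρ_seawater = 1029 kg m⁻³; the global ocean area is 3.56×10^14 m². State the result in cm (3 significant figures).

≈ 1.04 cm

Korane: 0.083 × 5.03×10^4 km³ × (915/1029) = 3712 km³ of water.
Spread over 3.56×10^14 m² of ocean, Δh = 3.712×10^12 / 3.56×10^14 = 0.0104 m = 1.04 cm.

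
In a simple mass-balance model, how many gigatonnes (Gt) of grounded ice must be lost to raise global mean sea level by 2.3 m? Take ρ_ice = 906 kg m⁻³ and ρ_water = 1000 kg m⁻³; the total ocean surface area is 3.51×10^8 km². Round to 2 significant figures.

Required water volume = Δh × A = 2.3 m × 3.51×10^14 m² = 8.073×10^14 m³.
ρ_w = 1000 kg m⁻³, so the mass of water = 8.073×10^14 m³ × 1000 kg m⁻³ = 8.073×10^17 kg = 8.1×10^5 Gt (and the same mass of ice, by conservation).

≈ 8.1×10^5 Gt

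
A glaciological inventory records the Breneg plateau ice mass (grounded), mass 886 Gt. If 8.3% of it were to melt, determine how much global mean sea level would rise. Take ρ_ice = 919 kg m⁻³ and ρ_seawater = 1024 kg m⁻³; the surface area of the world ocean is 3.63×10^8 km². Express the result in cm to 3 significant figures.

≈ 0.0198 cm

Breneg: 0.083 × 886 Gt = 7.354×10^13 kg; dividing by ρ_w = 1024 kg m⁻³ gives 7.181×10^10 m³ of water.
Spread over 3.63×10^14 m² of ocean, Δh = 7.181×10^10 / 3.63×10^14 = 1.98×10^-4 m = 0.0198 cm.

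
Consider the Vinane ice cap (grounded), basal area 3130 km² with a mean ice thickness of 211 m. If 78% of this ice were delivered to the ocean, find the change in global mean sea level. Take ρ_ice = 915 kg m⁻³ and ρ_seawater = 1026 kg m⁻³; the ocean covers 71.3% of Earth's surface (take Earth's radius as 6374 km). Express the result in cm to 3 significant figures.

Vinane: ice volume = 3130 km² × 211 m = 660.4 km³; 0.78 × 660.4 × (915/1026) = 459.4 km³ of water.
Spread over 3.64×10^14 m² of ocean, Δh = 4.594×10^11 / 3.64×10^14 = 1.26×10^-3 m = 0.126 cm.

≈ 0.126 cm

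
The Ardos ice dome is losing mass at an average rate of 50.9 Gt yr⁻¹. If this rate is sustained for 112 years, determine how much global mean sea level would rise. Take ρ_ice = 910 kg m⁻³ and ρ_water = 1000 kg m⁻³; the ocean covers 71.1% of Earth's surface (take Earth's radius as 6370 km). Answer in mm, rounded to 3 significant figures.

≈ 15.7 mm

Total mass lost = 50.9 Gt/yr × 112 yr = 5701 Gt = 5.701×10^15 kg.
ρ_w = 1000 kg m⁻³, so water volume = 5.701×10^15 / 1000 = 5.701×10^12 m³.
Δh = 5.701×10^12 / 3.63×10^14 = 0.0157 m = 15.7 mm.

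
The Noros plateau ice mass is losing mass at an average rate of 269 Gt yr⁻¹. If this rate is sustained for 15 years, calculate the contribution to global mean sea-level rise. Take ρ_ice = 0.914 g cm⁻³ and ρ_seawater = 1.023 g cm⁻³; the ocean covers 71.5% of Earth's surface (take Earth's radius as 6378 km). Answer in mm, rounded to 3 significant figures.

≈ 10.8 mm

Total mass lost = 269 Gt/yr × 15 yr = 4035 Gt = 4.035×10^15 kg.
ρ_w = 1.023 g cm⁻³ = 1023 kg m⁻³, so water volume = 4.035×10^15 / 1023 = 3.944×10^12 m³.
Δh = 3.944×10^12 / 3.65×10^14 = 0.0108 m = 10.8 mm.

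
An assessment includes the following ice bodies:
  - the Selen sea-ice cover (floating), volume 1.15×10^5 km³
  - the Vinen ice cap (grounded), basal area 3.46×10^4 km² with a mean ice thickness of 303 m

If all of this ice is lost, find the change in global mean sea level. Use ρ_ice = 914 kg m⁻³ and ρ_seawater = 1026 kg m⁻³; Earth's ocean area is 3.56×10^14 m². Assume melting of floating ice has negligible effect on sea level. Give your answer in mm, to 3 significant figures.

The Selen sea-ice cover is floating and already displaces its own weight of water, so its melt adds essentially nothing to sea level.
Vinen: ice volume = 3.46×10^4 km² × 303 m = 1.048×10^4 km³; 1.048×10^4 × (914/1026) = 9339 km³ of water.
Total added water ≈ 9.339×10^12 m³ over 3.56×10^14 m² → Δh = 0.0262 m = 26.2 mm.

≈ 26.2 mm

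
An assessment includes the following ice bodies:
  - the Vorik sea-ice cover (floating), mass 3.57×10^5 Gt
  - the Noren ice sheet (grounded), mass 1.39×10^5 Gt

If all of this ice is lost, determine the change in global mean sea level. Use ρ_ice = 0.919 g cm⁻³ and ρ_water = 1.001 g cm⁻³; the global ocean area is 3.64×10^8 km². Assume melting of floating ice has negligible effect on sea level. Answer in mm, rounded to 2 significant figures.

≈ 380 mm

The Vorik sea-ice cover is floating and already displaces its own weight of water, so its melt adds essentially nothing to sea level.
Noren: 1.39×10^5 Gt = 1.390×10^17 kg; dividing by ρ_w = 1.001 g cm⁻³ = 1001 kg m⁻³ gives 1.389×10^14 m³ of water.
Total added water ≈ 1.389×10^14 m³ over 3.64×10^14 m² → Δh = 0.381 m = 380 mm.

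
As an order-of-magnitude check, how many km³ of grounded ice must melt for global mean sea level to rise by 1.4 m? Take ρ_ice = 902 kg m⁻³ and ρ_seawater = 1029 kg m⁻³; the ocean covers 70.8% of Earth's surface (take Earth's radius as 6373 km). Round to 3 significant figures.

Required water volume = Δh × A = 1.4 m × 3.61×10^14 m² = 5.059×10^14 m³ = 5.059×10^5 km³.
Ice volume = water volume × ρ_w/ρ_ice = 5.059×10^5 × 1029/902 = 5.77×10^5 km³.

≈ 5.77×10^5 km³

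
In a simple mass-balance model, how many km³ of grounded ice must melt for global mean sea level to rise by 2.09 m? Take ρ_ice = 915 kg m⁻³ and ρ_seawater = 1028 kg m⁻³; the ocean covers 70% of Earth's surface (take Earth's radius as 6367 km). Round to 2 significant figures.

Required water volume = Δh × A = 2.09 m × 3.57×10^14 m² = 7.453×10^14 m³ = 7.453×10^5 km³.
Ice volume = water volume × ρ_w/ρ_ice = 7.453×10^5 × 1028/915 = 8.4×10^5 km³.

≈ 8.4×10^5 km³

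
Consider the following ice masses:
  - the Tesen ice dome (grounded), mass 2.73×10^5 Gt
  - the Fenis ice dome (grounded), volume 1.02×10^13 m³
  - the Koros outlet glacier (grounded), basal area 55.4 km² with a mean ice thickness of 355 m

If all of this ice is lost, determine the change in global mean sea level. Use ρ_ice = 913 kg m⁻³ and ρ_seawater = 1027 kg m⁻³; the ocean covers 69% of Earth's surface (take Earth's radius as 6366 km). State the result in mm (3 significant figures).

≈ 782 mm

Tesen: 2.73×10^5 Gt = 2.730×10^17 kg; dividing by ρ_w = 1027 kg m⁻³ gives 2.658×10^14 m³ of water.
Fenis: 1.02×10^13 m³ × (913/1027) = 9.068×10^12 m³ of water.
Koros: ice volume = 55.4 km² × 355 m = 19.67 km³; 19.67 × (913/1027) = 17.48 km³ of water.
Total added water ≈ 2.749×10^14 m³ over 3.51×10^14 m² → Δh = 0.782 m = 782 mm.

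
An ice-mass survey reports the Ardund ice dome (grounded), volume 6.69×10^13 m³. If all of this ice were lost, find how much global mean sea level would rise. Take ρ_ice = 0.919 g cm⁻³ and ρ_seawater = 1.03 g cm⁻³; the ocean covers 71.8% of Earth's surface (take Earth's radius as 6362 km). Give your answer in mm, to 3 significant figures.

≈ 163 mm

Ardund: 6.69×10^13 m³ × (919/1030) = 5.969×10^13 m³ of water.
Spread over 3.65×10^14 m² of ocean, Δh = 5.969×10^13 / 3.65×10^14 = 0.163 m = 163 mm.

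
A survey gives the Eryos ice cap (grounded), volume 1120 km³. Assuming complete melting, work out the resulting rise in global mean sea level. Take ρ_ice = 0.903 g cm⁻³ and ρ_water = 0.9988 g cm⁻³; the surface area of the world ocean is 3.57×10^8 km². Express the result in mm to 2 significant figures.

≈ 2.8 mm

Eryos: 1120 km³ × (903/998.8) = 1013 km³ of water.
Spread over 3.57×10^14 m² of ocean, Δh = 1.013×10^12 / 3.57×10^14 = 2.84×10^-3 m = 2.8 mm.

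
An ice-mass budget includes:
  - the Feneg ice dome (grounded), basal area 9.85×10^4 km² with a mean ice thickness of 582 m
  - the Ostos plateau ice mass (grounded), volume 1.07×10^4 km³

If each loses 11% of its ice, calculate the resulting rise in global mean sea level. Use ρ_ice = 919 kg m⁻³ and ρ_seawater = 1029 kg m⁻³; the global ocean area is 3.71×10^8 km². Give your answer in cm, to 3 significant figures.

Feneg: ice volume = 9.85×10^4 km² × 582 m = 5.733×10^4 km³; 0.11 × 5.733×10^4 × (919/1029) = 5632 km³ of water.
Ostos: 0.11 × 1.07×10^4 km³ × (919/1029) = 1051 km³ of water.
Total added water ≈ 6.683×10^12 m³ over 3.71×10^14 m² → Δh = 0.0180 m = 1.80 cm.

≈ 1.80 cm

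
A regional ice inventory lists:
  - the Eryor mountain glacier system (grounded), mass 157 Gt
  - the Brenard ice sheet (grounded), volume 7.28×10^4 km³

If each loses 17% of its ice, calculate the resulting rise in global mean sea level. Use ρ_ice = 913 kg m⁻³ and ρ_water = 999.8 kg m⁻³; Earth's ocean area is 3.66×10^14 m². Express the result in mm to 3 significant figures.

Eryor: 0.17 × 157 Gt = 2.669×10^13 kg; dividing by ρ_w = 999.8 kg m⁻³ gives 2.670×10^10 m³ of water.
Brenard: 0.17 × 7.28×10^4 km³ × (913/999.8) = 1.130×10^4 km³ of water.
Total added water ≈ 1.133×10^13 m³ over 3.66×10^14 m² → Δh = 0.0310 m = 31.0 mm.

≈ 31.0 mm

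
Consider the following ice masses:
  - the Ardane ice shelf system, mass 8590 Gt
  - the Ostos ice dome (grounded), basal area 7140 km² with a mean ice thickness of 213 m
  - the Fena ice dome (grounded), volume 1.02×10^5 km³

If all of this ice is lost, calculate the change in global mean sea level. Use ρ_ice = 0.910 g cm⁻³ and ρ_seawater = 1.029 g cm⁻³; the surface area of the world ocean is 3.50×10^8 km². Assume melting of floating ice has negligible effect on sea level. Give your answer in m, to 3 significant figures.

≈ 0.262 m

The Ardane ice shelf system is floating and already displaces its own weight of water, so its melt adds essentially nothing to sea level.
Ostos: ice volume = 7140 km² × 213 m = 1521 km³; 1521 × (910/1029) = 1345 km³ of water.
Fena: 1.02×10^5 km³ × (910/1029) = 9.020×10^4 km³ of water.
Total added water ≈ 9.155×10^13 m³ over 3.50×10^14 m² → Δh = 0.262 m.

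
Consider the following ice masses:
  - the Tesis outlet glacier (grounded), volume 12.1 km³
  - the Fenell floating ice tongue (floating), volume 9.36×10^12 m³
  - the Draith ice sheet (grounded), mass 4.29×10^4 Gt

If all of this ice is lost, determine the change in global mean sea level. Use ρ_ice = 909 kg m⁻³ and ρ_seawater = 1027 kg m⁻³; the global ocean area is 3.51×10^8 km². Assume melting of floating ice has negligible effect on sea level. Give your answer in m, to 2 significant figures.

≈ 0.12 m

Tesis: 12.1 km³ × (909/1027) = 10.71 km³ of water.
The Fenell floating ice tongue is floating and already displaces its own weight of water, so its melt adds essentially nothing to sea level.
Draith: 4.29×10^4 Gt = 4.290×10^16 kg; dividing by ρ_w = 1027 kg m⁻³ gives 4.177×10^13 m³ of water.
Total added water ≈ 4.178×10^13 m³ over 3.51×10^14 m² → Δh = 0.119 m.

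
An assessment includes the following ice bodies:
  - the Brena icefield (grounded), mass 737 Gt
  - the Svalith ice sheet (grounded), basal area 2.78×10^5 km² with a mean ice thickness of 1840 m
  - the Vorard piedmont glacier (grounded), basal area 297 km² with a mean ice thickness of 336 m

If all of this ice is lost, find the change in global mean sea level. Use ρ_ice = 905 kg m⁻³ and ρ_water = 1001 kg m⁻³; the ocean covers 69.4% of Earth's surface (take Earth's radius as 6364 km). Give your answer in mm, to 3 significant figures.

Brena: 737 Gt = 7.370×10^14 kg; dividing by ρ_w = 1001 kg m⁻³ gives 7.363×10^11 m³ of water.
Svalith: ice volume = 2.78×10^5 km² × 1840 m = 5.115×10^5 km³; 5.115×10^5 × (905/1001) = 4.625×10^5 km³ of water.
Vorard: ice volume = 297 km² × 336 m = 99.79 km³; 99.79 × (905/1001) = 90.22 km³ of water.
Total added water ≈ 4.633×10^14 m³ over 3.53×10^14 m² → Δh = 1.31 m = 1310 mm.

≈ 1310 mm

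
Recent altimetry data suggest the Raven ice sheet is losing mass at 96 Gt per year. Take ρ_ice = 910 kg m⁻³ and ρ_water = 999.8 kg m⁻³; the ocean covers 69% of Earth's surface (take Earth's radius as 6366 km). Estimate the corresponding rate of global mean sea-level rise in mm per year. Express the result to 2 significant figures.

≈ 0.27 mm/yr

ρ_w = 999.8 kg m⁻³. Annual water volume added = 96 Gt / ρ_w = 9.600×10^13 kg / 999.8 kg m⁻³ = 9.602×10^10 m³.
Δh per year = 9.602×10^10 / 3.51×10^14 = 2.73×10^-4 m = 0.27 mm.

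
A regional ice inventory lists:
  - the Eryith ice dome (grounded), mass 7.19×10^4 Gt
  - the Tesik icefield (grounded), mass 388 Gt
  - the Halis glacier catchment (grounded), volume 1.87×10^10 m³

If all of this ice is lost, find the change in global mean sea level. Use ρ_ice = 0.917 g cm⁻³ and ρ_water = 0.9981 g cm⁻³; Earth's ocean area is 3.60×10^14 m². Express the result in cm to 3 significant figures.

Eryith: 7.19×10^4 Gt = 7.190×10^16 kg; dividing by ρ_w = 0.9981 g cm⁻³ = 998.1 kg m⁻³ gives 7.204×10^13 m³ of water.
Tesik: 388 Gt = 3.880×10^14 kg; dividing by ρ_w = 998.1 kg m⁻³ gives 3.887×10^11 m³ of water.
Halis: 1.87×10^10 m³ × (917/998.1) = 1.718×10^10 m³ of water.
Total added water ≈ 7.244×10^13 m³ over 3.60×10^14 m² → Δh = 0.201 m = 20.1 cm.

≈ 20.1 cm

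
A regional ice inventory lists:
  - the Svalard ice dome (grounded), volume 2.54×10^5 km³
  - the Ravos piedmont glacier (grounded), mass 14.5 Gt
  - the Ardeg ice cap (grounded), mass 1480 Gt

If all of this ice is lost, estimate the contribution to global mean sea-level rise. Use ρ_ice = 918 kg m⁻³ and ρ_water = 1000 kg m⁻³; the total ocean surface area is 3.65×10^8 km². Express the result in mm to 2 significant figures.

Svalard: 2.54×10^5 km³ × (918/1000) = 2.332×10^5 km³ of water.
Ravos: 14.5 Gt = 1.450×10^13 kg; dividing by ρ_w = 1000 kg m⁻³ gives 1.450×10^10 m³ of water.
Ardeg: 1480 Gt = 1.480×10^15 kg; dividing by ρ_w = 1000 kg m⁻³ gives 1.480×10^12 m³ of water.
Total added water ≈ 2.347×10^14 m³ over 3.65×10^14 m² → Δh = 0.643 m = 640 mm.

≈ 640 mm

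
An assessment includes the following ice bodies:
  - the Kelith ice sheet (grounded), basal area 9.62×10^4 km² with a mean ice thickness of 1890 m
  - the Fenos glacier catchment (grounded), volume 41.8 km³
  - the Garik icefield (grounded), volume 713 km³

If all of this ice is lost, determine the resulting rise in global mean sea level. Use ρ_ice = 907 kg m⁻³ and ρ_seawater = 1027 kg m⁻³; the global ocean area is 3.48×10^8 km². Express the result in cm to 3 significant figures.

≈ 46.3 cm

Kelith: ice volume = 9.62×10^4 km² × 1890 m = 1.818×10^5 km³; 1.818×10^5 × (907/1027) = 1.606×10^5 km³ of water.
Fenos: 41.8 km³ × (907/1027) = 36.92 km³ of water.
Garik: 713 km³ × (907/1027) = 629.7 km³ of water.
Total added water ≈ 1.612×10^14 m³ over 3.48×10^14 m² → Δh = 0.463 m = 46.3 cm.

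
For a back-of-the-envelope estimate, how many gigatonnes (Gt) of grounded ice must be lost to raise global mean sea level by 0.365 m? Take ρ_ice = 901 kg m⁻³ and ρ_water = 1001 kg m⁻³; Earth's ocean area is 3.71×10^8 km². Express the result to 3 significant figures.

≈ 1.36×10^5 Gt

Required water volume = Δh × A = 0.365 m × 3.71×10^14 m² = 1.354×10^14 m³.
ρ_w = 1001 kg m⁻³, so the mass of water = 1.354×10^14 m³ × 1001 kg m⁻³ = 1.356×10^17 kg = 1.36×10^5 Gt (and the same mass of ice, by conservation).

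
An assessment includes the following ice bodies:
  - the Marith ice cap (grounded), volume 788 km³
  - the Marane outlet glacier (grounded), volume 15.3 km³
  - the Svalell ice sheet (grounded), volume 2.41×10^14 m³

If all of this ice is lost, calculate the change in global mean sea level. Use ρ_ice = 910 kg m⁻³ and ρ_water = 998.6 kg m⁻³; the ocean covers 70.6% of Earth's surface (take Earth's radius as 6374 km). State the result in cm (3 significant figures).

Marith: 788 km³ × (910/998.6) = 718.1 km³ of water.
Marane: 15.3 km³ × (910/998.6) = 13.94 km³ of water.
Svalell: 2.41×10^14 m³ × (910/998.6) = 2.196×10^14 m³ of water.
Total added water ≈ 2.203×10^14 m³ over 3.60×10^14 m² → Δh = 0.611 m = 61.1 cm.

≈ 61.1 cm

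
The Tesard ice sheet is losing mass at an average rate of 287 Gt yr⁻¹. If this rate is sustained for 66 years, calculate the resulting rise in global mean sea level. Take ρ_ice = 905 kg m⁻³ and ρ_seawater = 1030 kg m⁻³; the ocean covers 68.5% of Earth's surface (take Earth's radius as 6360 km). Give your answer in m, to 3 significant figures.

≈ 0.0528 m

Total mass lost = 287 Gt/yr × 66 yr = 1.894×10^4 Gt = 1.894×10^16 kg.
ρ_w = 1030 kg m⁻³, so water volume = 1.894×10^16 / 1030 = 1.839×10^13 m³.
Δh = 1.839×10^13 / 3.48×10^14 = 0.0528 m.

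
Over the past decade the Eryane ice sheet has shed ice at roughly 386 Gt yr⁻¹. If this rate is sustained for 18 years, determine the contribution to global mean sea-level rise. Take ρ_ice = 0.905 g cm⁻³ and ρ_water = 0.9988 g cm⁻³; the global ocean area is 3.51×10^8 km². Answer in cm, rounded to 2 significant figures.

Total mass lost = 386 Gt/yr × 18 yr = 6948 Gt = 6.948×10^15 kg.
ρ_w = 0.9988 g cm⁻³ = 998.8 kg m⁻³, so water volume = 6.948×10^15 / 998.8 = 6.956×10^12 m³.
Δh = 6.956×10^12 / 3.51×10^14 = 0.0198 m = 2.0 cm.

≈ 2.0 cm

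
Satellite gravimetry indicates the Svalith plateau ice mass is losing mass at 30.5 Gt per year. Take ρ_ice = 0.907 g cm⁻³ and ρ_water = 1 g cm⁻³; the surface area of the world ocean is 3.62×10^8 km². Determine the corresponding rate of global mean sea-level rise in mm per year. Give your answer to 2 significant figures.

≈ 0.084 mm/yr

ρ_w = 1 g cm⁻³ = 1000 kg m⁻³. Annual water volume added = 30.5 Gt / ρ_w = 3.050×10^13 kg / 1000 kg m⁻³ = 3.050×10^10 m³.
Δh per year = 3.050×10^10 / 3.62×10^14 = 8.43×10^-5 m = 0.084 mm.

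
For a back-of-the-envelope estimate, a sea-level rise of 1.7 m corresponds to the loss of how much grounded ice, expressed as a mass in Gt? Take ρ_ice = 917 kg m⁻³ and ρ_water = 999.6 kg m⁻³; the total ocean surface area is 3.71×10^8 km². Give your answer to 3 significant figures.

≈ 6.30×10^5 Gt

Required water volume = Δh × A = 1.7 m × 3.71×10^14 m² = 6.307×10^14 m³.
ρ_w = 999.6 kg m⁻³, so the mass of water = 6.307×10^14 m³ × 999.6 kg m⁻³ = 6.304×10^17 kg = 6.30×10^5 Gt (and the same mass of ice, by conservation).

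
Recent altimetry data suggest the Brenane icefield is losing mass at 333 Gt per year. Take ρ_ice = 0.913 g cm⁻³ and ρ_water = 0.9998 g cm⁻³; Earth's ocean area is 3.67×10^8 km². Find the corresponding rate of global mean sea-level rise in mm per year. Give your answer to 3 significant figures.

ρ_w = 0.9998 g cm⁻³ = 999.8 kg m⁻³. Annual water volume added = 333 Gt / ρ_w = 3.330×10^14 kg / 999.8 kg m⁻³ = 3.331×10^11 m³.
Δh per year = 3.331×10^11 / 3.67×10^14 = 9.08×10^-4 m = 0.908 mm.

≈ 0.908 mm/yr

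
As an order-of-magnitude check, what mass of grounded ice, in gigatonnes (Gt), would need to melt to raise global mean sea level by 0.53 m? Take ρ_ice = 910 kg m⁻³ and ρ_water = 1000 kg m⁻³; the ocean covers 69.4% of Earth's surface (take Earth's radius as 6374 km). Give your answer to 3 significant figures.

≈ 1.88×10^5 Gt

Required water volume = Δh × A = 0.53 m × 3.54×10^14 m² = 1.878×10^14 m³.
ρ_w = 1000 kg m⁻³, so the mass of water = 1.878×10^14 m³ × 1000 kg m⁻³ = 1.878×10^17 kg = 1.88×10^5 Gt (and the same mass of ice, by conservation).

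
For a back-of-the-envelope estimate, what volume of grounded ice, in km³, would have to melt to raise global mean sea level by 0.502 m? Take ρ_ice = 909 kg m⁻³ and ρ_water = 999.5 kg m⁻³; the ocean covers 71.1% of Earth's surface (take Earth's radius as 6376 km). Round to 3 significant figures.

Required water volume = Δh × A = 0.502 m × 3.63×10^14 m² = 1.823×10^14 m³ = 1.823×10^5 km³.
Ice volume = water volume × ρ_w/ρ_ice = 1.823×10^5 × 999.5/909 = 2.00×10^5 km³.

≈ 2.00×10^5 km³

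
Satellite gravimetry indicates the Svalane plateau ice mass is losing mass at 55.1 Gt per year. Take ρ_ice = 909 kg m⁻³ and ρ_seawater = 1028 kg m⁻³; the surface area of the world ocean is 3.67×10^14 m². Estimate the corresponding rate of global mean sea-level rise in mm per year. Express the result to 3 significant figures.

≈ 0.146 mm/yr

ρ_w = 1028 kg m⁻³. Annual water volume added = 55.1 Gt / ρ_w = 5.510×10^13 kg / 1028 kg m⁻³ = 5.360×10^10 m³.
Δh per year = 5.360×10^10 / 3.67×10^14 = 1.46×10^-4 m = 0.146 mm.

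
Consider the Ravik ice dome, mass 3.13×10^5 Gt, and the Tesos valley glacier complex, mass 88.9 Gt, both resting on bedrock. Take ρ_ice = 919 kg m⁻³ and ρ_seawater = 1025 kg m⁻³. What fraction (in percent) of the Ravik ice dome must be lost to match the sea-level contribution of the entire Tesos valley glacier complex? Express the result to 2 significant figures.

Equal sea-level rise means equal mass of meltwater, i.e. equal mass of ice lost.
Ice mass of Tesos: 8.890×10^13 kg; ice mass of Ravik: 3.130×10^17 kg.
Fraction required = 8.890×10^13 / 3.130×10^17 = 2.84×10^-4 → 0.028 %.

≈ 0.028 %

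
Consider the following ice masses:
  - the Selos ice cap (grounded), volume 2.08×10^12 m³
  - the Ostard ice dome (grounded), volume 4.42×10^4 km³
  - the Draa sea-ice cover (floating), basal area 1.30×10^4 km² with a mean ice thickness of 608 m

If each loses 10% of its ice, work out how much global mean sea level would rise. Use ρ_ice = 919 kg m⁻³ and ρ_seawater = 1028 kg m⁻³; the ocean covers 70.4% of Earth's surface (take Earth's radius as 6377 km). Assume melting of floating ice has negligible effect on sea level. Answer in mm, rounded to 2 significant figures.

≈ 12 mm

Selos: 0.1 × 2.08×10^12 m³ × (919/1028) = 1.859×10^11 m³ of water.
Ostard: 0.1 × 4.42×10^4 km³ × (919/1028) = 3951 km³ of water.
The Draa sea-ice cover is floating and already displaces its own weight of water, so its melt adds essentially nothing to sea level.
Total added water ≈ 4.137×10^12 m³ over 3.60×10^14 m² → Δh = 0.0115 m = 12 mm.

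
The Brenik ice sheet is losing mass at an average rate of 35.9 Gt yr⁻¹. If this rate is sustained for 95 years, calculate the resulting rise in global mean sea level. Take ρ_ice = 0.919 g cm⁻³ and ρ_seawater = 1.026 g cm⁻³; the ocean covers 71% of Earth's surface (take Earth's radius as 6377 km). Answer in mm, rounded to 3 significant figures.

≈ 9.16 mm

Total mass lost = 35.9 Gt/yr × 95 yr = 3410 Gt = 3.410×10^15 kg.
ρ_w = 1.026 g cm⁻³ = 1026 kg m⁻³, so water volume = 3.410×10^15 / 1026 = 3.324×10^12 m³.
Δh = 3.324×10^12 / 3.63×10^14 = 9.16×10^-3 m = 9.16 mm.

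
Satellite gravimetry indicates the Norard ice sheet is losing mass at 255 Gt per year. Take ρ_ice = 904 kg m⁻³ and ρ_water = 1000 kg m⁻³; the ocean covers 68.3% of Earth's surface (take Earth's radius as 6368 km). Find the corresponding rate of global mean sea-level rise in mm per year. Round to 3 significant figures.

≈ 0.733 mm/yr

ρ_w = 1000 kg m⁻³. Annual water volume added = 255 Gt / ρ_w = 2.550×10^14 kg / 1000 kg m⁻³ = 2.550×10^11 m³.
Δh per year = 2.550×10^11 / 3.48×10^14 = 7.33×10^-4 m = 0.733 mm.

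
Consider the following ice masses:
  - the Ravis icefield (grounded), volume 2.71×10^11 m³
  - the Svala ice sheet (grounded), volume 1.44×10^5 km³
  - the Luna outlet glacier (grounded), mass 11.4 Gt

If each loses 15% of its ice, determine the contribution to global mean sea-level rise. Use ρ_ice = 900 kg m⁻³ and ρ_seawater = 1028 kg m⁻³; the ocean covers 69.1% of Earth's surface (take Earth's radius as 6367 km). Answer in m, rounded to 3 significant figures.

≈ 0.0538 m

Ravis: 0.15 × 2.71×10^11 m³ × (900/1028) = 3.559×10^10 m³ of water.
Svala: 0.15 × 1.44×10^5 km³ × (900/1028) = 1.891×10^4 km³ of water.
Luna: 0.15 × 11.4 Gt = 1.710×10^12 kg; dividing by ρ_w = 1028 kg m⁻³ gives 1.663×10^9 m³ of water.
Total added water ≈ 1.895×10^13 m³ over 3.52×10^14 m² → Δh = 0.0538 m.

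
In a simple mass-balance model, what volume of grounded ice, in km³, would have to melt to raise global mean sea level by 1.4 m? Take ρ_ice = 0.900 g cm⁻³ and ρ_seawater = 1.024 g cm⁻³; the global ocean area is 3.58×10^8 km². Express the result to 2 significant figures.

Required water volume = Δh × A = 1.4 m × 3.58×10^14 m² = 5.012×10^14 m³ = 5.012×10^5 km³.
Ice volume = water volume × ρ_w/ρ_ice = 5.012×10^5 × 1024/900 = 5.7×10^5 km³.

≈ 5.7×10^5 km³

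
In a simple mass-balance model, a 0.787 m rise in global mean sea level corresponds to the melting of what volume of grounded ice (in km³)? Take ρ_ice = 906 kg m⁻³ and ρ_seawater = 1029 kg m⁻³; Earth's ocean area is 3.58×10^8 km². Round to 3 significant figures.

Required water volume = Δh × A = 0.787 m × 3.58×10^14 m² = 2.817×10^14 m³ = 2.817×10^5 km³.
Ice volume = water volume × ρ_w/ρ_ice = 2.817×10^5 × 1029/906 = 3.20×10^5 km³.

≈ 3.20×10^5 km³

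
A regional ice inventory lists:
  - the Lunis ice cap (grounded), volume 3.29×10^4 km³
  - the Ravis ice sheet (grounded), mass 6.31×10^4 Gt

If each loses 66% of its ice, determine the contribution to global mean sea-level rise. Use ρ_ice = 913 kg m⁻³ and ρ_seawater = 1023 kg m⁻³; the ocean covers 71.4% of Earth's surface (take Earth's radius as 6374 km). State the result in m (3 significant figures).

≈ 0.165 m

Lunis: 0.66 × 3.29×10^4 km³ × (913/1023) = 1.938×10^4 km³ of water.
Ravis: 0.66 × 6.31×10^4 Gt = 4.165×10^16 kg; dividing by ρ_w = 1023 kg m⁻³ gives 4.071×10^13 m³ of water.
Total added water ≈ 6.009×10^13 m³ over 3.65×10^14 m² → Δh = 0.165 m.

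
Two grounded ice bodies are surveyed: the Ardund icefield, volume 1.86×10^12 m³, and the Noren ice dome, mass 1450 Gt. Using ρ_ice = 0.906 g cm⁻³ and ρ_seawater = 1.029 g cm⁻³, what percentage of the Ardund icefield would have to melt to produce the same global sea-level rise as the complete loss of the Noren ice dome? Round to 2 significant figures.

Equal sea-level rise means equal mass of meltwater, i.e. equal mass of ice lost.
Ice mass of Noren: 1.450×10^15 kg; ice mass of Ardund: 1.685×10^15 kg.
Fraction required = 1.450×10^15 / 1.685×10^15 = 0.860 → 86 %.

≈ 86 %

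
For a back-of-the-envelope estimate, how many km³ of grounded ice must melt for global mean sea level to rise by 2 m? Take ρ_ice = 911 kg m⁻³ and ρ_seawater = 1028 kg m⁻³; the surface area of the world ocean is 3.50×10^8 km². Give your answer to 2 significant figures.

≈ 7.9×10^5 km³

Required water volume = Δh × A = 2 m × 3.50×10^14 m² = 7.000×10^14 m³ = 7.000×10^5 km³.
Ice volume = water volume × ρ_w/ρ_ice = 7.000×10^5 × 1028/911 = 7.9×10^5 km³.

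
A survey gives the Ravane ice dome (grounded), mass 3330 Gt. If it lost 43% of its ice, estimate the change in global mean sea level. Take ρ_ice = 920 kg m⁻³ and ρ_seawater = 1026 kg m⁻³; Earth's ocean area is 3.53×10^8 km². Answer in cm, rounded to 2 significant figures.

≈ 0.40 cm

Ravane: 0.43 × 3330 Gt = 1.432×10^15 kg; dividing by ρ_w = 1026 kg m⁻³ gives 1.396×10^12 m³ of water.
Spread over 3.53×10^14 m² of ocean, Δh = 1.396×10^12 / 3.53×10^14 = 3.95×10^-3 m = 0.40 cm.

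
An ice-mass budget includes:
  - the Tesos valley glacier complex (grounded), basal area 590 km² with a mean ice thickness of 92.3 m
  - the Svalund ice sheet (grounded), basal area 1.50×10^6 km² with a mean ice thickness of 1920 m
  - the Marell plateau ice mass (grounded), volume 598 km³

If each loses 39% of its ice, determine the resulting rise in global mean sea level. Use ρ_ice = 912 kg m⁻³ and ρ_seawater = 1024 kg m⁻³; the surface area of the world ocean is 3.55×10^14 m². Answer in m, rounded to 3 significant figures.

Tesos: ice volume = 590 km² × 92.3 m = 54.46 km³; 0.39 × 54.46 × (912/1024) = 18.92 km³ of water.
Svalund: ice volume = 1.50×10^6 km² × 1920 m = 2.880×10^6 km³; 0.39 × 2.880×10^6 × (912/1024) = 1.000×10^6 km³ of water.
Marell: 0.39 × 598 km³ × (912/1024) = 207.7 km³ of water.
Total added water ≈ 1.001×10^15 m³ over 3.55×10^14 m² → Δh = 2.82 m.

≈ 2.82 m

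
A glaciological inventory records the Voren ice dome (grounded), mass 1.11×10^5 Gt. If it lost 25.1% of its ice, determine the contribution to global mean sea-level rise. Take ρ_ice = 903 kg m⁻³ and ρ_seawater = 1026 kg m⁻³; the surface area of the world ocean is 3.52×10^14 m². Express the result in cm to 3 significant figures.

Voren: 0.251 × 1.11×10^5 Gt = 2.786×10^16 kg; dividing by ρ_w = 1026 kg m⁻³ gives 2.715×10^13 m³ of water.
Spread over 3.52×10^14 m² of ocean, Δh = 2.715×10^13 / 3.52×10^14 = 0.0771 m = 7.71 cm.

≈ 7.71 cm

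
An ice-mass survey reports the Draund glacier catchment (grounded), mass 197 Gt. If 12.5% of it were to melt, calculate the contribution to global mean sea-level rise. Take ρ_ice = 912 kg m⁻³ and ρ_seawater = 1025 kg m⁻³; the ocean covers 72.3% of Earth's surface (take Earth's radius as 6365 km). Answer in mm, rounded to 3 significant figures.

≈ 0.0653 mm

Draund: 0.125 × 197 Gt = 2.462×10^13 kg; dividing by ρ_w = 1025 kg m⁻³ gives 2.402×10^10 m³ of water.
Spread over 3.68×10^14 m² of ocean, Δh = 2.402×10^10 / 3.68×10^14 = 6.53×10^-5 m = 0.0653 mm.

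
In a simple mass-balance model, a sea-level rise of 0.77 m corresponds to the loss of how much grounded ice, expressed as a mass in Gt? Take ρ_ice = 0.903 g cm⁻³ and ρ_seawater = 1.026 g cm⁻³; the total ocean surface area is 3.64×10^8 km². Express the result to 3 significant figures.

Required water volume = Δh × A = 0.77 m × 3.64×10^14 m² = 2.803×10^14 m³.
ρ_w = 1.026 g cm⁻³ = 1026 kg m⁻³, so the mass of water = 2.803×10^14 m³ × 1026 kg m⁻³ = 2.876×10^17 kg = 2.88×10^5 Gt (and the same mass of ice, by conservation).

≈ 2.88×10^5 Gt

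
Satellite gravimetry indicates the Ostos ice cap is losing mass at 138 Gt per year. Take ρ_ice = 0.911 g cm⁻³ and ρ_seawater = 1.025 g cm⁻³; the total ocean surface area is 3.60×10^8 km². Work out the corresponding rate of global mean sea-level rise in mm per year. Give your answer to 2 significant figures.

ρ_w = 1.025 g cm⁻³ = 1025 kg m⁻³. Annual water volume added = 138 Gt / ρ_w = 1.380×10^14 kg / 1025 kg m⁻³ = 1.346×10^11 m³.
Δh per year = 1.346×10^11 / 3.60×10^14 = 3.74×10^-4 m = 0.37 mm.

≈ 0.37 mm/yr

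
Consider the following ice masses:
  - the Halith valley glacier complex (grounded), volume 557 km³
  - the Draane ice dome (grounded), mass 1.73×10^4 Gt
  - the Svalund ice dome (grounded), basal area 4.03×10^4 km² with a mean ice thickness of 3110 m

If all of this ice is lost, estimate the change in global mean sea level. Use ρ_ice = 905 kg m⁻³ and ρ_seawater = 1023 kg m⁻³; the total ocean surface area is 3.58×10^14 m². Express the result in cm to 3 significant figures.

Halith: 557 km³ × (905/1023) = 492.8 km³ of water.
Draane: 1.73×10^4 Gt = 1.730×10^16 kg; dividing by ρ_w = 1023 kg m⁻³ gives 1.691×10^13 m³ of water.
Svalund: ice volume = 4.03×10^4 km² × 3110 m = 1.253×10^5 km³; 1.253×10^5 × (905/1023) = 1.109×10^5 km³ of water.
Total added water ≈ 1.283×10^14 m³ over 3.58×10^14 m² → Δh = 0.358 m = 35.8 cm.

≈ 35.8 cm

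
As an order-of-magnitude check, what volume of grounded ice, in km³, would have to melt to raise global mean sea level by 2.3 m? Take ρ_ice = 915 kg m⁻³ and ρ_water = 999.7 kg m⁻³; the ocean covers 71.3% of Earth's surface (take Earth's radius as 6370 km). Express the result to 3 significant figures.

Required water volume = Δh × A = 2.3 m × 3.64×10^14 m² = 8.362×10^14 m³ = 8.362×10^5 km³.
Ice volume = water volume × ρ_w/ρ_ice = 8.362×10^5 × 999.7/915 = 9.14×10^5 km³.

≈ 9.14×10^5 km³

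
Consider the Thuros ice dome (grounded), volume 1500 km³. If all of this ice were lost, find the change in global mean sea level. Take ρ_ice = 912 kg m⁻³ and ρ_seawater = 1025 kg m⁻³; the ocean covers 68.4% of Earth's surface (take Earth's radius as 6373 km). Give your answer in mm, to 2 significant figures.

≈ 3.8 mm

Thuros: 1500 km³ × (912/1025) = 1335 km³ of water.
Spread over 3.49×10^14 m² of ocean, Δh = 1.335×10^12 / 3.49×10^14 = 3.82×10^-3 m = 3.8 mm.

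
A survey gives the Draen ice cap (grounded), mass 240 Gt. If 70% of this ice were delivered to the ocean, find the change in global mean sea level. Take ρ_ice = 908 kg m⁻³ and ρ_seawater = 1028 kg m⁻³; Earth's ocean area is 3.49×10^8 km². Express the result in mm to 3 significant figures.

Draen: 0.7 × 240 Gt = 1.680×10^14 kg; dividing by ρ_w = 1028 kg m⁻³ gives 1.634×10^11 m³ of water.
Spread over 3.49×10^14 m² of ocean, Δh = 1.634×10^11 / 3.49×10^14 = 4.68×10^-4 m = 0.468 mm.

≈ 0.468 mm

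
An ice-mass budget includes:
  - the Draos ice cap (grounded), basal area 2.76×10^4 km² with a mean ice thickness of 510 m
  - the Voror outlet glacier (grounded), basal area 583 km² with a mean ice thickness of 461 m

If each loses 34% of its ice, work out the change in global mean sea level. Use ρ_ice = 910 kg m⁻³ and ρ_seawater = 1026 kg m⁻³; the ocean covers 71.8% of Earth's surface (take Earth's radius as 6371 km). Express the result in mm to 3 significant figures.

Draos: ice volume = 2.76×10^4 km² × 510 m = 1.408×10^4 km³; 0.34 × 1.408×10^4 × (910/1026) = 4245 km³ of water.
Voror: ice volume = 583 km² × 461 m = 268.8 km³; 0.34 × 268.8 × (910/1026) = 81.05 km³ of water.
Total added water ≈ 4.326×10^12 m³ over 3.66×10^14 m² → Δh = 0.0118 m = 11.8 mm.

≈ 11.8 mm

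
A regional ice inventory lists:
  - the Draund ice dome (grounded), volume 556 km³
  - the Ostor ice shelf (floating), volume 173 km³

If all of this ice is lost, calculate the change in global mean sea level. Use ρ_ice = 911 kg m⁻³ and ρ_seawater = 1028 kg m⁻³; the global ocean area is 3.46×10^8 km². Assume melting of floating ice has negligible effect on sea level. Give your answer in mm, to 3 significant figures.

≈ 1.42 mm

Draund: 556 km³ × (911/1028) = 492.7 km³ of water.
The Ostor ice shelf is floating and already displaces its own weight of water, so its melt adds essentially nothing to sea level.
Total added water ≈ 4.927×10^11 m³ over 3.46×10^14 m² → Δh = 1.42×10^-3 m = 1.42 mm.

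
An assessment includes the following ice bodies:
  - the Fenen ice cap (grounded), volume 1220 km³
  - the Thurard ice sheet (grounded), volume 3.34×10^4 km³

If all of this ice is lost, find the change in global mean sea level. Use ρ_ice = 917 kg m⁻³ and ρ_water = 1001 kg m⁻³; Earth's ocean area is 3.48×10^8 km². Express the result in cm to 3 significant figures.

≈ 9.11 cm

Fenen: 1220 km³ × (917/1001) = 1118 km³ of water.
Thurard: 3.34×10^4 km³ × (917/1001) = 3.060×10^4 km³ of water.
Total added water ≈ 3.171×10^13 m³ over 3.48×10^14 m² → Δh = 0.0911 m = 9.11 cm.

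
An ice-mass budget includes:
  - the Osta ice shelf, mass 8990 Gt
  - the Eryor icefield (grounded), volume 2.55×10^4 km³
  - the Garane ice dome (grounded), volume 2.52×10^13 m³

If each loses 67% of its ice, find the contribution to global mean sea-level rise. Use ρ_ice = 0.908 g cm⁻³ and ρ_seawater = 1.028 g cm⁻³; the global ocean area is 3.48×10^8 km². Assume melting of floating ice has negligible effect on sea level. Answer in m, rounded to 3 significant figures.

The Osta ice shelf is floating and already displaces its own weight of water, so its melt adds essentially nothing to sea level.
Eryor: 0.67 × 2.55×10^4 km³ × (908/1028) = 1.509×10^4 km³ of water.
Garane: 0.67 × 2.52×10^13 m³ × (908/1028) = 1.491×10^13 m³ of water.
Total added water ≈ 3.000×10^13 m³ over 3.48×10^14 m² → Δh = 0.0862 m.

≈ 0.0862 m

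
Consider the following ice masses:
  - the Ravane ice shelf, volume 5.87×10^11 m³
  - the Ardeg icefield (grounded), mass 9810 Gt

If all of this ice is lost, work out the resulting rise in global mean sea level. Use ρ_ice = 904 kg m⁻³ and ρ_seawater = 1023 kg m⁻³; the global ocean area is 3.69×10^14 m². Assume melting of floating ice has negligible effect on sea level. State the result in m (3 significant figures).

≈ 0.0260 m

The Ravane ice shelf is floating and already displaces its own weight of water, so its melt adds essentially nothing to sea level.
Ardeg: 9810 Gt = 9.810×10^15 kg; dividing by ρ_w = 1023 kg m⁻³ gives 9.589×10^12 m³ of water.
Total added water ≈ 9.589×10^12 m³ over 3.69×10^14 m² → Δh = 0.0260 m.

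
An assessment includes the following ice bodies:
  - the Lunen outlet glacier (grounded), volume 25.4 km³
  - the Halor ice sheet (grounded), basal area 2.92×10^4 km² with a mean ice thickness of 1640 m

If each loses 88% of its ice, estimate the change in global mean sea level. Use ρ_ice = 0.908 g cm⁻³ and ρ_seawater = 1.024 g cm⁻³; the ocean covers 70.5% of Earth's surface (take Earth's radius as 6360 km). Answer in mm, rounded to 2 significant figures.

≈ 100 mm

Lunen: 0.88 × 25.4 km³ × (908/1024) = 19.82 km³ of water.
Halor: ice volume = 2.92×10^4 km² × 1640 m = 4.789×10^4 km³; 0.88 × 4.789×10^4 × (908/1024) = 3.737×10^4 km³ of water.
Total added water ≈ 3.739×10^13 m³ over 3.58×10^14 m² → Δh = 0.104 m = 100 mm.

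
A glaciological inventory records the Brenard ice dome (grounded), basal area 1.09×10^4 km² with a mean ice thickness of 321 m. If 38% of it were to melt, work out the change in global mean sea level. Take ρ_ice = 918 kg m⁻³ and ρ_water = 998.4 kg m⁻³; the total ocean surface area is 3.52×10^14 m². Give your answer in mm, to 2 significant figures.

≈ 3.5 mm

Brenard: ice volume = 1.09×10^4 km² × 321 m = 3499 km³; 0.38 × 3499 × (918/998.4) = 1223 km³ of water.
Spread over 3.52×10^14 m² of ocean, Δh = 1.223×10^12 / 3.52×10^14 = 3.47×10^-3 m = 3.5 mm.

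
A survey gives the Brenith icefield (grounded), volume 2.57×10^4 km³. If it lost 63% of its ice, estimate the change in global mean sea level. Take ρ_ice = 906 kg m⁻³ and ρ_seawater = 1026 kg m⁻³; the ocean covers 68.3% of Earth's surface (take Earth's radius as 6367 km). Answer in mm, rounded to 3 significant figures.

≈ 41.1 mm

Brenith: 0.63 × 2.57×10^4 km³ × (906/1026) = 1.430×10^4 km³ of water.
Spread over 3.48×10^14 m² of ocean, Δh = 1.430×10^13 / 3.48×10^14 = 0.0411 m = 41.1 mm.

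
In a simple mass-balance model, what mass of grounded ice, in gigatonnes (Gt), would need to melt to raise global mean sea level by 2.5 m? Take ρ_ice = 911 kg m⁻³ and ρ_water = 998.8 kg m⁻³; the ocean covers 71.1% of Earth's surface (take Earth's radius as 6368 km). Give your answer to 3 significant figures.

≈ 9.05×10^5 Gt

Required water volume = Δh × A = 2.5 m × 3.62×10^14 m² = 9.058×10^14 m³.
ρ_w = 998.8 kg m⁻³, so the mass of water = 9.058×10^14 m³ × 998.8 kg m⁻³ = 9.047×10^17 kg = 9.05×10^5 Gt (and the same mass of ice, by conservation).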